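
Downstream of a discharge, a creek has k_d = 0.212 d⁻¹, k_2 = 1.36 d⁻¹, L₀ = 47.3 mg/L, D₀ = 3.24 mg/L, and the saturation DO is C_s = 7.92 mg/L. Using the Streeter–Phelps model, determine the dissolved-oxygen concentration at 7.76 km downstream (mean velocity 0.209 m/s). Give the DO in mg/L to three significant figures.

Travel time t = x/v = 7.76 km / (0.209 m/s) = 7760 m / 0.209 m/s = 37130 s = 0.4297 d.
k_d L₀/(k_2−k_d) = 0.212×47.3/(1.36−0.212) = 10.03/1.148 = 8.735 mg/L.
e^(−k_d t) = e^(−0.212×0.4297) = 0.9129; e^(−k_2 t) = e^(−1.36×0.4297) = 0.5574.
D = 8.735 × (0.9129 − 0.5574) + 3.24 × 0.5574 = 3.105 + 1.806 = 4.911 mg/L.
DO = C_s − D = 7.92 − 4.911 = 3.009 mg/L.

DO ≈ 3.01 mg/L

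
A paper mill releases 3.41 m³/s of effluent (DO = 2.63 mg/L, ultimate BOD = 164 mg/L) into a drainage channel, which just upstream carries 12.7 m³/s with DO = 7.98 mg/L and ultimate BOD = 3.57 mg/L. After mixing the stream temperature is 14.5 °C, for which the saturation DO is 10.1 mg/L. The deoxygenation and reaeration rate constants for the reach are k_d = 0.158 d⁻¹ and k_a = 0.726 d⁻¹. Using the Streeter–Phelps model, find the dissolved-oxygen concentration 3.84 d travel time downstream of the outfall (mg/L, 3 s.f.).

Mixed DO = (12.7×7.98 + 3.41×2.63)/(12.7+3.41) = 110.3/16.11 = 6.848 mg/L.
Mixed L₀ = (12.7×3.57 + 3.41×164)/(16.11) = 604.6/16.11 = 37.53 mg/L.
Initial deficit D₀ = C_s − DO₀ = 10.1 − 6.848 = 3.252 mg/L.
D(3.84) = [0.158×37.53/(0.726−0.158)](e^(−0.158×3.84) − e^(−0.726×3.84)) + 3.252 e^(−0.726×3.84)
= 10.44 × (0.5451 − 0.06155) + 3.252 × 0.06155 = 5.248 mg/L.
DO = 10.1 − 5.248 = 4.852 mg/L.

DO ≈ 4.85 mg/L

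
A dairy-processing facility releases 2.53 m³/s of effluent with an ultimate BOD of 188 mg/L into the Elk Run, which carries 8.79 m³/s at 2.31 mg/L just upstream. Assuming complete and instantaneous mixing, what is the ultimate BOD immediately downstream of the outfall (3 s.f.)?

43.8 mg/L

Flow-weighted mixing: C = (Q_r C_r + Q_w C_w)/(Q_r + Q_w)
= (8.79×2.31 + 2.53×188)/(8.79 + 2.53) = 495.9/11.32 = 43.81 mg/L.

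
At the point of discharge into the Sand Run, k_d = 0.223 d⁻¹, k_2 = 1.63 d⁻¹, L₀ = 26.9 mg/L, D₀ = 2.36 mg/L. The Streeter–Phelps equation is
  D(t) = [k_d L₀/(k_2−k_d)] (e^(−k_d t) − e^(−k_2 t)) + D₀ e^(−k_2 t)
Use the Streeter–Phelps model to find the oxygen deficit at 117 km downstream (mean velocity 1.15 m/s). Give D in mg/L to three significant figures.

Travel time t = x/v = 117 km / (1.15 m/s) = 117000 m / 1.15 m/s = 101700 s = 1.178 d.
k_d L₀/(k_2−k_d) = 0.223×26.9/(1.63−0.223) = 5.999/1.407 = 4.263 mg/L.
e^(−k_d t) = e^(−0.223×1.178) = 0.7691; e^(−k_2 t) = e^(−1.63×1.178) = 0.1467.
D = 4.263 × (0.7691 − 0.1467) + 2.36 × 0.1467 = 2.653 + 0.3462 = 3.000 mg/L.

D ≈ 3.00 mg/L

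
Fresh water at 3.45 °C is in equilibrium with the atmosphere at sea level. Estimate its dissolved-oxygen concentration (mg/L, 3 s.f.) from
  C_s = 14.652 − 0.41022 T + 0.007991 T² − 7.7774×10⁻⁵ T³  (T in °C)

C_s ≈ 13.3 mg/L

C_s = 14.652 − 0.41022×3.45 + 0.007991×3.45² − 7.7774×10⁻⁵×3.45³ = 13.33 mg/L.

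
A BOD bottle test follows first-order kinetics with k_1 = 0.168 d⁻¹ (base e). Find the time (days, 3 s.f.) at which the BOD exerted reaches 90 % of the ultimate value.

y/L₀ = 1 − e^(−k_1 t) = 0.90 ⇒ e^(−k_1 t) = 0.100
t = −ln(0.100) / 0.168 = 2.303 / 0.168 = 13.71 d.

t ≈ 13.7 d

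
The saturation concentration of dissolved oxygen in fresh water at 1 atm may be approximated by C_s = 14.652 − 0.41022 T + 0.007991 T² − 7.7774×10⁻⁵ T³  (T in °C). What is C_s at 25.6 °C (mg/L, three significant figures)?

C_s = 14.652 − 0.41022×25.6 + 0.007991×25.6² − 7.7774×10⁻⁵×25.6³ = 8.083 mg/L.

C_s ≈ 8.08 mg/L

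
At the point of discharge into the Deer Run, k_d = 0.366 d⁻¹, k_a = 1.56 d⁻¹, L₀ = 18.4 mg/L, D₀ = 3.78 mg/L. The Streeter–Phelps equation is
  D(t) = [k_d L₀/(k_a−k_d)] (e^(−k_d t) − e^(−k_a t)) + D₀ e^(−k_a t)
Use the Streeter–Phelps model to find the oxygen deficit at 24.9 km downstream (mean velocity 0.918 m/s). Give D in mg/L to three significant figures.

Travel time t = x/v = 24.9 km / (0.918 m/s) = 24900 m / 0.918 m/s = 27120 s = 0.3139 d.
k_d L₀/(k_a−k_d) = 0.366×18.4/(1.56−0.366) = 6.734/1.194 = 5.640 mg/L.
e^(−k_d t) = e^(−0.366×0.3139) = 0.8915; e^(−k_a t) = e^(−1.56×0.3139) = 0.6128.
D = 5.640 × (0.8915 − 0.6128) + 3.78 × 0.6128 = 1.572 + 2.316 = 3.888 mg/L.

D ≈ 3.89 mg/L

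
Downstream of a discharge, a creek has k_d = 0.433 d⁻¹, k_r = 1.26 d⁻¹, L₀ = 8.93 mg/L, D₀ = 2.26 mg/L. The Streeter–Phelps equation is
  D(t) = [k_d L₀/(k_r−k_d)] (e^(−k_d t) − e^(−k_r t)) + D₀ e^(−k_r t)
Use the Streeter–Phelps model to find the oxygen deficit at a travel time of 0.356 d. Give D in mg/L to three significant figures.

k_d L₀/(k_r−k_d) = 0.433×8.93/(1.26−0.433) = 3.867/0.8270 = 4.676 mg/L.
e^(−k_d t) = e^(−0.433×0.3560) = 0.8571; e^(−k_r t) = e^(−1.26×0.3560) = 0.6385.
D = 4.676 × (0.8571 − 0.6385) + 2.26 × 0.6385 = 1.022 + 1.443 = 2.465 mg/L.

D ≈ 2.47 mg/L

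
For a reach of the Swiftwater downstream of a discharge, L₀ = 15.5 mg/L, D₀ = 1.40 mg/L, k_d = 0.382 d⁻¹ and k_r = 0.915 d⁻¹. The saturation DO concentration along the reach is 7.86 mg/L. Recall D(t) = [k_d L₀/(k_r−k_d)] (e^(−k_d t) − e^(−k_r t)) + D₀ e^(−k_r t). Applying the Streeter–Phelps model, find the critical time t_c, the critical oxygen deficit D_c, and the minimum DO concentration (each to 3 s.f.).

t_c ≈ 1.39 d; D_c ≈ 3.81 mg/L; min DO ≈ 4.05 mg/L

With k_r/k_d = 2.395 and 1 − D₀(k_r−k_d)/(k_d L₀) = 0.8740,
t_c = ln(2.395 × 0.8740) / (0.915 − 0.382) = ln(2.093) / 0.5330 = 0.7388/0.5330 = 1.386 d.
D_c = (k_d/k_r) L₀ e^(−k_d t_c) = (0.382/0.915) × 15.5 × e^(−0.382×1.386) = 0.4175 × 15.5 × 0.5889 = 3.811 mg/L.
Minimum DO = C_s − D_c = 7.86 − 3.811 = 4.049 mg/L.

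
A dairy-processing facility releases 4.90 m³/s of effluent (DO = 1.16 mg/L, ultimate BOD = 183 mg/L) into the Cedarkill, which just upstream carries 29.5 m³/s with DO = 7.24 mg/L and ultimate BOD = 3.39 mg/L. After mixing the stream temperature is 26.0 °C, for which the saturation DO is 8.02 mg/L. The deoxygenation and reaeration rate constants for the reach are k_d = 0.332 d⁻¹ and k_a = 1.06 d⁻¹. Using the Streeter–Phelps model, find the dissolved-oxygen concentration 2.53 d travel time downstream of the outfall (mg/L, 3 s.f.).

DO ≈ 3.11 mg/L

Mixed DO = (29.5×7.24 + 4.90×1.16)/(29.5+4.90) = 219.3/34.40 = 6.374 mg/L.
Mixed L₀ = (29.5×3.39 + 4.90×183)/(34.40) = 996.7/34.40 = 28.97 mg/L.
Initial deficit D₀ = C_s − DO₀ = 8.02 − 6.374 = 1.646 mg/L.
D(2.53) = [0.332×28.97/(1.06−0.332)](e^(−0.332×2.53) − e^(−1.06×2.53)) + 1.646 e^(−1.06×2.53)
= 13.21 × (0.4317 − 0.06844) + 1.646 × 0.06844 = 4.913 mg/L.
DO = 8.02 − 4.913 = 3.107 mg/L.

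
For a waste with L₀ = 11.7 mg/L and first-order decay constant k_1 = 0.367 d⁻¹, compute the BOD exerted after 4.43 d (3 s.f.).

y ≈ 9.40 mg/L

y_t = L₀(1 − e^(−k_1 t)) = 11.7 × (1 − e^(−0.367×4.43))
= 11.7 × (1 − 0.1968) = 11.7 × 0.8032 = 9.398 mg/L.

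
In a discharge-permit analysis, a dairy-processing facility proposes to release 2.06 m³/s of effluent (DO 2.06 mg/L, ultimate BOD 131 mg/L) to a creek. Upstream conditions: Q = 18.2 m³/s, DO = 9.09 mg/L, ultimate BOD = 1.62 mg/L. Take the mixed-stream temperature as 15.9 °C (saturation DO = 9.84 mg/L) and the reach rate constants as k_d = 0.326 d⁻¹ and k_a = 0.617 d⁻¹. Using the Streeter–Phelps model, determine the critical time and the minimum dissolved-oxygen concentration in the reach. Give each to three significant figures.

t_c ≈ 1.87 d; minimum DO ≈ 5.60 mg/L

Mixed DO = (18.2×9.09 + 2.06×2.06)/(18.2+2.06) = 169.7/20.26 = 8.375 mg/L.
Mixed L₀ = (18.2×1.62 + 2.06×131)/(20.26) = 299.3/20.26 = 14.78 mg/L.
Initial deficit D₀ = C_s − DO₀ = 9.84 − 8.375 = 1.465 mg/L.
t_c = (1/0.2910) ln[(0.617/0.326)(1 − 1.465×0.2910/(0.326×14.78))] = 3.436 × ln(1.725) = 1.874 d.
D_c = (0.326/0.617) × 14.78 × e^(−0.326×1.874) = 0.5284 × 14.78 × 0.5429 = 4.238 mg/L.
Minimum DO = 9.84 − 4.238 = 5.602 mg/L.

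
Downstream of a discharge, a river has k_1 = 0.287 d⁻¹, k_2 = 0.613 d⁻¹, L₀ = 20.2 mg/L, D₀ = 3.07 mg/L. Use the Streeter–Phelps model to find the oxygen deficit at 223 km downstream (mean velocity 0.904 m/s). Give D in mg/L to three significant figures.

Travel time t = x/v = 223 km / (0.904 m/s) = 223000 m / 0.904 m/s = 246700 s = 2.855 d.
k_1 L₀/(k_2−k_1) = 0.287×20.2/(0.613−0.287) = 5.797/0.3260 = 17.78 mg/L.
e^(−k_1 t) = e^(−0.287×2.855) = 0.4407; e^(−k_2 t) = e^(−0.613×2.855) = 0.1737.
D = 17.78 × (0.4407 − 0.1737) + 3.07 × 0.1737 = 4.747 + 0.5334 = 5.281 mg/L.

D ≈ 5.28 mg/L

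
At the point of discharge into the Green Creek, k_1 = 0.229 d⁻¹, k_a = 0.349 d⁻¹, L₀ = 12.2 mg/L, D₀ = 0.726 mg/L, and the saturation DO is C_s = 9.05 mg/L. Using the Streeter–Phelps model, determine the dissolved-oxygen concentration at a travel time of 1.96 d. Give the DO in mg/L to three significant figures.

DO ≈ 5.57 mg/L

k_1 L₀/(k_a−k_1) = 0.229×12.2/(0.349−0.229) = 2.794/0.1200 = 23.28 mg/L.
e^(−k_1 t) = e^(−0.229×1.960) = 0.6384; e^(−k_a t) = e^(−0.349×1.960) = 0.5046.
D = 23.28 × (0.6384 − 0.5046) + 0.726 × 0.5046 = 3.115 + 0.3663 = 3.481 mg/L.
DO = C_s − D = 9.05 − 3.481 = 5.569 mg/L.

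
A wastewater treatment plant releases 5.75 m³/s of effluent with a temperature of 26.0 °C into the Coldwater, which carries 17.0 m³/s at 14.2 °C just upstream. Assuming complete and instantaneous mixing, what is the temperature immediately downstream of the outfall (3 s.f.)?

17.2 °C

Flow-weighted mixing: C = (Q_r C_r + Q_w C_w)/(Q_r + Q_w)
= (17.0×14.2 + 5.75×26.0)/(17.0 + 5.75) = 390.9/22.75 = 17.18 °C.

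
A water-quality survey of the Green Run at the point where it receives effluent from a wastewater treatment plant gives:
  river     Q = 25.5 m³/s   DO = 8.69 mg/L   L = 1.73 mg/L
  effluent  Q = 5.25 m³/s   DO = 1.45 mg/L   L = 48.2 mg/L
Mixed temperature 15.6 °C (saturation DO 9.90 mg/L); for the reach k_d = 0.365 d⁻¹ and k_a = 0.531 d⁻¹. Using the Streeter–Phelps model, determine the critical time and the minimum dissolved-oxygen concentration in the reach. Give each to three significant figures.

Mixed DO = (25.5×8.69 + 5.25×1.45)/(25.5+5.25) = 229.2/30.75 = 7.454 mg/L.
Mixed L₀ = (25.5×1.73 + 5.25×48.2)/(30.75) = 297.2/30.75 = 9.664 mg/L.
Initial deficit D₀ = C_s − DO₀ = 9.90 − 7.454 = 2.446 mg/L.
t_c = (1/0.1660) ln[(0.531/0.365)(1 − 2.446×0.1660/(0.365×9.664))] = 6.024 × ln(1.287) = 1.521 d.
D_c = (0.365/0.531) × 9.664 × e^(−0.365×1.521) = 0.6874 × 9.664 × 0.5739 = 3.812 mg/L.
Minimum DO = 9.90 − 3.812 = 6.088 mg/L.

t_c ≈ 1.52 d; minimum DO ≈ 6.09 mg/L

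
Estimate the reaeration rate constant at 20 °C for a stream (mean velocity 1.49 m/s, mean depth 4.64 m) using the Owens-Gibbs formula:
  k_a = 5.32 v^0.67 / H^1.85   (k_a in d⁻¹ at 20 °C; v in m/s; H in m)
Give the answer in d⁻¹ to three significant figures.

k_a = 5.32 × 1.49^0.67 / 4.64^1.85 = 5.32 × 1.306 / 17.10 = 0.4063 d⁻¹.

k_a ≈ 0.406 d⁻¹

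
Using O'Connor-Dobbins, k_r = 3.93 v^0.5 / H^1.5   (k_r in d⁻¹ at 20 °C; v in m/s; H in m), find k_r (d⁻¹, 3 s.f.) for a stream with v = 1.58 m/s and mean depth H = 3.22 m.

k_r ≈ 0.855 d⁻¹

k_r = 3.93 × 1.58^0.5 / 3.22^1.5 = 3.93 × 1.257 / 5.778 = 0.8549 d⁻¹.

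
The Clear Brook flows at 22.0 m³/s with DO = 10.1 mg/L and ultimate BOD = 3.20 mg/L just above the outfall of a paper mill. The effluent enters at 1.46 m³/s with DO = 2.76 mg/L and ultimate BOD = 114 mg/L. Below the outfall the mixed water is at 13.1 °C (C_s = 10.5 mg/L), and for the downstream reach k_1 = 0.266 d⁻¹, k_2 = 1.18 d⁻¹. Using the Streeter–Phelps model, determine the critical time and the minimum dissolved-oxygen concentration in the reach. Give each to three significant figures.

Mixed DO = (22.0×10.1 + 1.46×2.76)/(22.0+1.46) = 226.2/23.46 = 9.643 mg/L.
Mixed L₀ = (22.0×3.20 + 1.46×114)/(23.46) = 236.8/23.46 = 10.10 mg/L.
Initial deficit D₀ = C_s − DO₀ = 10.5 − 9.643 = 0.8568 mg/L.
t_c = (1/0.9140) ln[(1.18/0.266)(1 − 0.8568×0.9140/(0.266×10.10))] = 1.094 × ln(3.142) = 1.253 d.
D_c = (0.266/1.18) × 10.10 × e^(−0.266×1.253) = 0.2254 × 10.10 × 0.7166 = 1.631 mg/L.
Minimum DO = 10.5 − 1.631 = 8.869 mg/L.

t_c ≈ 1.25 d; minimum DO ≈ 8.87 mg/L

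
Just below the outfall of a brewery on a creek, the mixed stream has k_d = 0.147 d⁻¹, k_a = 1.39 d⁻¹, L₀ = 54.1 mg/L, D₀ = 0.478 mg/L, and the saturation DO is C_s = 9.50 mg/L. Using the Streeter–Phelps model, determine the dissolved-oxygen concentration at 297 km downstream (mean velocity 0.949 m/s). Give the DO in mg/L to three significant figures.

DO ≈ 5.78 mg/L

Travel time t = x/v = 297 km / (0.949 m/s) = 297000 m / 0.949 m/s = 313000 s = 3.622 d.
k_d L₀/(k_a−k_d) = 0.147×54.1/(1.39−0.147) = 7.953/1.243 = 6.398 mg/L.
e^(−k_d t) = e^(−0.147×3.622) = 0.5872; e^(−k_a t) = e^(−1.39×3.622) = 0.006507.
D = 6.398 × (0.5872 − 0.006507) + 0.478 × 0.006507 = 3.715 + 0.003110 = 3.718 mg/L.
DO = C_s − D = 9.50 − 3.718 = 5.782 mg/L.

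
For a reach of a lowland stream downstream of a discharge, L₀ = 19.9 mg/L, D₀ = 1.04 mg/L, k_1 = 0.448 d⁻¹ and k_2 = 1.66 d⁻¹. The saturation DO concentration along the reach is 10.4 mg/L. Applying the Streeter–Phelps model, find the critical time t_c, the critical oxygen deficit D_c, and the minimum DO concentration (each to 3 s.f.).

With k_2/k_1 = 3.705 and 1 − D₀(k_2−k_1)/(k_1 L₀) = 0.8586,
t_c = ln(3.705 × 0.8586) / (1.66 − 0.448) = ln(3.181) / 1.212 = 1.157/1.212 = 0.9549 d.
D_c = (k_1/k_2) L₀ e^(−k_1 t_c) = (0.448/1.66) × 19.9 × e^(−0.448×0.9549) = 0.2699 × 19.9 × 0.6519 = 3.501 mg/L.
Minimum DO = C_s − D_c = 10.4 − 3.501 = 6.899 mg/L.

t_c ≈ 0.955 d; D_c ≈ 3.50 mg/L; min DO ≈ 6.90 mg/L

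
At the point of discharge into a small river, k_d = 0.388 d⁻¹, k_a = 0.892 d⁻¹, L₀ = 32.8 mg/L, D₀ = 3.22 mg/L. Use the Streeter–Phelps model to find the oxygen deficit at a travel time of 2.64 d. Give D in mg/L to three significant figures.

k_d L₀/(k_a−k_d) = 0.388×32.8/(0.892−0.388) = 12.73/0.5040 = 25.25 mg/L.
e^(−k_d t) = e^(−0.388×2.640) = 0.3590; e^(−k_a t) = e^(−0.892×2.640) = 0.09490.
D = 25.25 × (0.3590 − 0.09490) + 3.22 × 0.09490 = 6.670 + 0.3056 = 6.975 mg/L.

D ≈ 6.98 mg/L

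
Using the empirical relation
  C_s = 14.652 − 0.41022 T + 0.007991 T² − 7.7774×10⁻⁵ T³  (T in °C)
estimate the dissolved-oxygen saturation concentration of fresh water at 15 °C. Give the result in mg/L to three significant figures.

C_s ≈ 10.0 mg/L

C_s = 14.652 − 0.41022×15 + 0.007991×15² − 7.7774×10⁻⁵×15³ = 10.03 mg/L.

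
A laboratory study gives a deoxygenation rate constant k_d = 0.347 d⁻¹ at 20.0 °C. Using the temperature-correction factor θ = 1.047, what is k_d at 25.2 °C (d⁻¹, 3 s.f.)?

k_d(T₂) = k_d(T₁) · θ^(T₂−T₁) = 0.347 × 1.047^(25.2−20.0)
= 0.347 × 1.047^5.20 = 0.347 × 1.270 = 0.4406 d⁻¹.

k_d ≈ 0.441 d⁻¹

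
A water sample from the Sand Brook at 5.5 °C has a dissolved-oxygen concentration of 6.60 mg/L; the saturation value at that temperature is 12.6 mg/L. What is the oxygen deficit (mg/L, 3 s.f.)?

D ≈ 6.00 mg/L

D = C_s − C = 12.6 − 6.60 = 6.00 mg/L.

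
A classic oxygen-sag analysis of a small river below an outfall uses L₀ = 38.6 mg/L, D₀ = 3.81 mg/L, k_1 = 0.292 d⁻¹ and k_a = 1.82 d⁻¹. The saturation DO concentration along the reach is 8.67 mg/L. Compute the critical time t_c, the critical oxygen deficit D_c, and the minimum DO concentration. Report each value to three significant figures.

t_c ≈ 0.722 d; D_c ≈ 5.02 mg/L; min DO ≈ 3.65 mg/L

t_c = [1/(k_a−k_1)] ln[(k_a/k_1)(1 − D₀(k_a−k_1)/(k_1 L₀))]
= [1/(1.82−0.292)] ln[(1.82/0.292)(1 − 3.81×1.528/(0.292×38.6))]
= (1/1.528) ln[6.233 × 0.4835] = 0.6545 × ln(3.014) = 0.6545 × 1.103 = 0.7219 d.
D_c = (k_1/k_a) L₀ e^(−k_1 t_c) = (0.292/1.82) × 38.6 × e^(−0.292×0.7219) = 0.1604 × 38.6 × 0.8099 = 5.016 mg/L.
Minimum DO = C_s − D_c = 8.67 − 5.016 = 3.654 mg/L.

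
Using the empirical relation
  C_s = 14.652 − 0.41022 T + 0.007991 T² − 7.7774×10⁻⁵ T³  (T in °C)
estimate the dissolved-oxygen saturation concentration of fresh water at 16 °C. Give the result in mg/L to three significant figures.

C_s ≈ 9.82 mg/L

C_s = 14.652 − 0.41022×16 + 0.007991×16² − 7.7774×10⁻⁵×16³ = 9.816 mg/L.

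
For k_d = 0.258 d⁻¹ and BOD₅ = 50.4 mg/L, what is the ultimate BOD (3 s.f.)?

L₀ ≈ 69.5 mg/L

BOD₅ = L₀(1 − e^(−5k_d)) ⇒ L₀ = BOD₅ / (1 − e^(−5×0.258))
= 50.4 / (1 − 0.2753) = 50.4 / 0.7247 = 69.54 mg/L.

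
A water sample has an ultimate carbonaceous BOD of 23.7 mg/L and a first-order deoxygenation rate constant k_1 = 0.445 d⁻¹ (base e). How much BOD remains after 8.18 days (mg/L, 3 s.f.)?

L ≈ 0.622 mg/L

L_t = L₀ e^(−k_1 t) = 23.7 × e^(−0.445×8.18) = 23.7 × 0.02625 = 0.6221 mg/L.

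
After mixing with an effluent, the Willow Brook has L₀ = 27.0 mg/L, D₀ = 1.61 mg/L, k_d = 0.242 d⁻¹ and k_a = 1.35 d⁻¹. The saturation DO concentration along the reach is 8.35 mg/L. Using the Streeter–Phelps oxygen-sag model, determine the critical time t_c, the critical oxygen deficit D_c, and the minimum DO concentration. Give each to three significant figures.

t_c = [1/(k_a−k_d)] ln[(k_a/k_d)(1 − D₀(k_a−k_d)/(k_d L₀))]
= [1/(1.35−0.242)] ln[(1.35/0.242)(1 − 1.61×1.108/(0.242×27.0))]
= (1/1.108) ln[5.579 × 0.7270] = 0.9025 × ln(4.055) = 0.9025 × 1.400 = 1.264 d.
D_c = (k_d/k_a) L₀ e^(−k_d t_c) = (0.242/1.35) × 27.0 × e^(−0.242×1.264) = 0.1793 × 27.0 × 0.7365 = 3.565 mg/L.
Minimum DO = C_s − D_c = 8.35 − 3.565 = 4.785 mg/L.

t_c ≈ 1.26 d; D_c ≈ 3.56 mg/L; min DO ≈ 4.79 mg/L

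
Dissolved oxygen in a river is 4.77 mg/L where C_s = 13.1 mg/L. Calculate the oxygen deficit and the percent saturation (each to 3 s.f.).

D ≈ 8.33 mg/L; 36.4 % saturation

D = C_s − C = 13.1 − 4.77 = 8.33 mg/L.
% saturation = 4.77/13.1 × 100 = 36.4 %.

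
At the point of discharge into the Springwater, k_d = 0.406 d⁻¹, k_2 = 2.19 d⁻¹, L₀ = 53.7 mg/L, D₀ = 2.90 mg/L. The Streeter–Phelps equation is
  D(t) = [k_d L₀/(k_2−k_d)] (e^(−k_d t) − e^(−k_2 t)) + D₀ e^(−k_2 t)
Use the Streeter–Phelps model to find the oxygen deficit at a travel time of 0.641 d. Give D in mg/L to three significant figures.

k_d L₀/(k_2−k_d) = 0.406×53.7/(2.19−0.406) = 21.80/1.784 = 12.22 mg/L.
e^(−k_d t) = e^(−0.406×0.6410) = 0.7709; e^(−k_2 t) = e^(−2.19×0.6410) = 0.2457.
D = 12.22 × (0.7709 − 0.2457) + 2.90 × 0.2457 = 6.418 + 0.7124 = 7.131 mg/L.

D ≈ 7.13 mg/L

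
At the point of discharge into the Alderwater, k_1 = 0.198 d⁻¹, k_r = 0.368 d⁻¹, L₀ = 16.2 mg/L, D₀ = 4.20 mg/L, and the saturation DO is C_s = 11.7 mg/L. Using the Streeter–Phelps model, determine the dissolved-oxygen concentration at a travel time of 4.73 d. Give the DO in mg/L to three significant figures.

DO ≈ 6.88 mg/L

k_1 L₀/(k_r−k_1) = 0.198×16.2/(0.368−0.198) = 3.208/0.1700 = 18.87 mg/L.
e^(−k_1 t) = e^(−0.198×4.730) = 0.3920; e^(−k_r t) = e^(−0.368×4.730) = 0.1754.
D = 18.87 × (0.3920 − 0.1754) + 4.20 × 0.1754 = 4.086 + 0.7367 = 4.823 mg/L.
DO = C_s − D = 11.7 − 4.823 = 6.877 mg/L.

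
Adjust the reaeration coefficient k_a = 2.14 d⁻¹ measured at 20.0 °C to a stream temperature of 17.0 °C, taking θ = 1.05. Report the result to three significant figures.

k_a ≈ 1.85 d⁻¹

k_a(T₂) = k_a(T₁) · θ^(T₂−T₁) = 2.14 × 1.05^(17.0−20.0)
= 2.14 × 1.05^-3.00 = 2.14 × 0.8638 = 1.849 d⁻¹.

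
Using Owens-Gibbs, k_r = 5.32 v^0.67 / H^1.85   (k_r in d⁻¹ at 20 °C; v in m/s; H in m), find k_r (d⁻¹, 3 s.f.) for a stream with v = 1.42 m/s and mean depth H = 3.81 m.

k_r ≈ 0.567 d⁻¹

k_r = 5.32 × 1.42^0.67 / 3.81^1.85 = 5.32 × 1.265 / 11.88 = 0.5665 d⁻¹.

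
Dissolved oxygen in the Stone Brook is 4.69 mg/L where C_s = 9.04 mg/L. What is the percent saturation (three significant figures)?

% saturation = C/C_s × 100 = 4.69/9.04 × 100 = 51.9 %.

51.9 % saturation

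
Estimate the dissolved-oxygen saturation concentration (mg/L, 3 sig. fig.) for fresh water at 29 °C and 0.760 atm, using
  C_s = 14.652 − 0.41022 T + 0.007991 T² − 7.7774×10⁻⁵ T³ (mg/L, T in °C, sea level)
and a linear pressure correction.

C_s ≈ 5.76 mg/L

At sea level: C_s = 14.652 − 0.41022×29 + 0.007991×29² − 7.7774×10⁻⁵×29³ = 7.579 mg/L.
Pressure correction: C_s' = 7.579 × 0.760 = 5.760 mg/L.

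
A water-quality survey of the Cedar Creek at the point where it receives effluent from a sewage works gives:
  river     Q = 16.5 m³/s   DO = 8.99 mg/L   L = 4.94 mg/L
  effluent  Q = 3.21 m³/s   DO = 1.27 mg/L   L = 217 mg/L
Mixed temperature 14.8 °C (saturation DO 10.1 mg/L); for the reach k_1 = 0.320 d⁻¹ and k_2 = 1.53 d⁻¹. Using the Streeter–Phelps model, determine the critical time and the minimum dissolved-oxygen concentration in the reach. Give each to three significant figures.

Mixed DO = (16.5×8.99 + 3.21×1.27)/(16.5+3.21) = 152.4/19.71 = 7.733 mg/L.
Mixed L₀ = (16.5×4.94 + 3.21×217)/(19.71) = 778.1/19.71 = 39.48 mg/L.
Initial deficit D₀ = C_s − DO₀ = 10.1 − 7.733 = 2.367 mg/L.
t_c = (1/1.210) ln[(1.53/0.320)(1 − 2.367×1.210/(0.320×39.48))] = 0.8264 × ln(3.697) = 1.081 d.
D_c = (0.320/1.53) × 39.48 × e^(−0.320×1.081) = 0.2092 × 39.48 × 0.7077 = 5.843 mg/L.
Minimum DO = 10.1 − 5.843 = 4.257 mg/L.

t_c ≈ 1.08 d; minimum DO ≈ 4.26 mg/L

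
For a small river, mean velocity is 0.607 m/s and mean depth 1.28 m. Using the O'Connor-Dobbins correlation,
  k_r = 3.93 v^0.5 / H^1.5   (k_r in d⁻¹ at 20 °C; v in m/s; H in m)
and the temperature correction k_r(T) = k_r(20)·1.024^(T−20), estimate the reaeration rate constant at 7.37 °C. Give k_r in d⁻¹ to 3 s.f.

k_r ≈ 1.57 d⁻¹

k_r(20) = 3.93 × 0.607^0.5 / 1.28^1.5 = 3.93 × 0.7791 / 1.448 = 2.114 d⁻¹.
k_r(7.37) = 2.114 × 1.024^(7.37−20) = 2.114 × 0.7412 = 1.567 d⁻¹.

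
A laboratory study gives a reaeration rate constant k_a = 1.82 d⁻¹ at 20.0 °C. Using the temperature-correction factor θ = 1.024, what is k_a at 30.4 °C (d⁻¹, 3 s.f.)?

k_a ≈ 2.33 d⁻¹

k_a(T₂) = k_a(T₁) · θ^(T₂−T₁) = 1.82 × 1.024^(30.4−20.0)
= 1.82 × 1.024^10.4 = 1.82 × 1.280 = 2.329 d⁻¹.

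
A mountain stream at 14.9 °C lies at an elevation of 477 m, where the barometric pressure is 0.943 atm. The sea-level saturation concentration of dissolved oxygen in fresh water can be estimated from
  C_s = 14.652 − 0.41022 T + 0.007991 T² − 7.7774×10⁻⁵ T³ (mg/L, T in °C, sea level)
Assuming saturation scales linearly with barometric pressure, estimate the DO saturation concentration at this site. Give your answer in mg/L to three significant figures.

C_s ≈ 9.48 mg/L

At sea level: C_s = 14.652 − 0.41022×14.9 + 0.007991×14.9² − 7.7774×10⁻⁵×14.9³ = 10.06 mg/L.
Pressure correction: C_s' = 10.06 × 0.943 = 9.483 mg/L.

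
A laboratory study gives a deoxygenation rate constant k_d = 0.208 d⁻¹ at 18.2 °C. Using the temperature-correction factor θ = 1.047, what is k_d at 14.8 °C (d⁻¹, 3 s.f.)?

k_d ≈ 0.178 d⁻¹

k_d(T₂) = k_d(T₁) · θ^(T₂−T₁) = 0.208 × 1.047^(14.8−18.2)
= 0.208 × 1.047^-3.40 = 0.208 × 0.8554 = 0.1779 d⁻¹.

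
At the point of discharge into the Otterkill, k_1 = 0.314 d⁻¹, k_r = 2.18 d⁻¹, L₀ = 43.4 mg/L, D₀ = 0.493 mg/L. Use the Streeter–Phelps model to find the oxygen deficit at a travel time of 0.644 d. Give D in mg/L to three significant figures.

D ≈ 4.29 mg/L

k_1 L₀/(k_r−k_1) = 0.314×43.4/(2.18−0.314) = 13.63/1.866 = 7.303 mg/L.
e^(−k_1 t) = e^(−0.314×0.6440) = 0.8169; e^(−k_r t) = e^(−2.18×0.6440) = 0.2456.
D = 7.303 × (0.8169 − 0.2456) + 0.493 × 0.2456 = 4.172 + 0.1211 = 4.293 mg/L.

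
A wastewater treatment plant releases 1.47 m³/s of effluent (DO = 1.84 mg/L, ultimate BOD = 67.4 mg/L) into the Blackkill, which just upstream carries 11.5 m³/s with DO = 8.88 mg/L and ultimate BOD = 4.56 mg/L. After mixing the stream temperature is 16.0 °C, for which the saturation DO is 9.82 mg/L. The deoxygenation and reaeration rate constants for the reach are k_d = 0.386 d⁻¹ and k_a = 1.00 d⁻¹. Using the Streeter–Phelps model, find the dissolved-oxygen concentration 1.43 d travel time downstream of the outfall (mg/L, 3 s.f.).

Mixed DO = (11.5×8.88 + 1.47×1.84)/(11.5+1.47) = 104.8/12.97 = 8.082 mg/L.
Mixed L₀ = (11.5×4.56 + 1.47×67.4)/(12.97) = 151.5/12.97 = 11.68 mg/L.
Initial deficit D₀ = C_s − DO₀ = 9.82 − 8.082 = 1.738 mg/L.
D(1.43) = [0.386×11.68/(1.00−0.386)](e^(−0.386×1.43) − e^(−1.00×1.43)) + 1.738 e^(−1.00×1.43)
= 7.344 × (0.5758 − 0.2393) + 1.738 × 0.2393 = 2.887 mg/L.
DO = 9.82 − 2.887 = 6.933 mg/L.

DO ≈ 6.93 mg/L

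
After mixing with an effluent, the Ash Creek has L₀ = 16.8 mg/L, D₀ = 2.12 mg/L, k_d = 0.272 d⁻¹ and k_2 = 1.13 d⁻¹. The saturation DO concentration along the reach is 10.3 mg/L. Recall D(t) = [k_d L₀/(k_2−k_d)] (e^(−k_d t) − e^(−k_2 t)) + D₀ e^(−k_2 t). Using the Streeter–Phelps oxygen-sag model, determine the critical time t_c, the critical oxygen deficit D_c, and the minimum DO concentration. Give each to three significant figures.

t_c = [1/(k_2−k_d)] ln[(k_2/k_d)(1 − D₀(k_2−k_d)/(k_d L₀))]
= [1/(1.13−0.272)] ln[(1.13/0.272)(1 − 2.12×0.8580/(0.272×16.8))]
= (1/0.8580) ln[4.154 × 0.6019] = 1.166 × ln(2.501) = 1.166 × 0.9166 = 1.068 d.
L(t_c) = L₀ e^(−k_d t_c) = 16.8 × 0.7478 = 12.56 mg/L, and at the critical point k_2 D_c = k_d L, so D_c = (0.272/1.13) × 12.56 = 3.024 mg/L.
Minimum DO = C_s − D_c = 10.3 − 3.024 = 7.276 mg/L.

t_c ≈ 1.07 d; D_c ≈ 3.02 mg/L; min DO ≈ 7.28 mg/L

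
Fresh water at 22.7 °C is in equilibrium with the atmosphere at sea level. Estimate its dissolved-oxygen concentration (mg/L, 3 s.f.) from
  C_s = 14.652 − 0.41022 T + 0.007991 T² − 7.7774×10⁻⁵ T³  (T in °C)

C_s ≈ 8.55 mg/L

C_s = 14.652 − 0.41022×22.7 + 0.007991×22.7² − 7.7774×10⁻⁵×22.7³ = 8.548 mg/L.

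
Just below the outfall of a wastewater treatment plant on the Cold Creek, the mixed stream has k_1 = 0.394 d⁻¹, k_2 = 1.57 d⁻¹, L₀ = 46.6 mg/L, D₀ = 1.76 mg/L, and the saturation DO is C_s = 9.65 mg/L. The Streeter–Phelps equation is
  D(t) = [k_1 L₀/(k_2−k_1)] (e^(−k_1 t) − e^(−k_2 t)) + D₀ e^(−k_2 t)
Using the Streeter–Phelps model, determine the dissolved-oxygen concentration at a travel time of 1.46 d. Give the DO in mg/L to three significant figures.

k_1 L₀/(k_2−k_1) = 0.394×46.6/(1.57−0.394) = 18.36/1.176 = 15.61 mg/L.
e^(−k_1 t) = e^(−0.394×1.460) = 0.5626; e^(−k_2 t) = e^(−1.57×1.460) = 0.1010.
D = 15.61 × (0.5626 − 0.1010) + 1.76 × 0.1010 = 7.206 + 0.1778 = 7.383 mg/L.
DO = C_s − D = 9.65 − 7.383 = 2.267 mg/L.

DO ≈ 2.27 mg/L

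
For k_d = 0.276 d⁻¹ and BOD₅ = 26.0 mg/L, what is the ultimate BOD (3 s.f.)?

L₀ ≈ 34.7 mg/L

BOD₅ = L₀(1 − e^(−5k_d)) ⇒ L₀ = BOD₅ / (1 − e^(−5×0.276))
= 26.0 / (1 − 0.2516) = 26.0 / 0.7484 = 34.74 mg/L.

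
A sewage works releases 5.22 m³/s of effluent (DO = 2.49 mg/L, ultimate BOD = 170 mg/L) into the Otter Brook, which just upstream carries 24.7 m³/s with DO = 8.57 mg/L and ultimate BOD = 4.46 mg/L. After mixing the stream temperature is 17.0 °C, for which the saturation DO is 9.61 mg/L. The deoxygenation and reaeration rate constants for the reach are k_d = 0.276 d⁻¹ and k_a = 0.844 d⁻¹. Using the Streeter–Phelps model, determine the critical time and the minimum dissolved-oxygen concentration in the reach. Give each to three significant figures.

Mixed DO = (24.7×8.57 + 5.22×2.49)/(24.7+5.22) = 224.7/29.92 = 7.509 mg/L.
Mixed L₀ = (24.7×4.46 + 5.22×170)/(29.92) = 997.6/29.92 = 33.34 mg/L.
Initial deficit D₀ = C_s − DO₀ = 9.61 − 7.509 = 2.101 mg/L.
t_c = (1/0.5680) ln[(0.844/0.276)(1 − 2.101×0.5680/(0.276×33.34))] = 1.761 × ln(2.661) = 1.723 d.
D_c = (0.276/0.844) × 33.34 × e^(−0.276×1.723) = 0.3270 × 33.34 × 0.6215 = 6.776 mg/L.
Minimum DO = 9.61 − 6.776 = 2.834 mg/L.

t_c ≈ 1.72 d; minimum DO ≈ 2.83 mg/L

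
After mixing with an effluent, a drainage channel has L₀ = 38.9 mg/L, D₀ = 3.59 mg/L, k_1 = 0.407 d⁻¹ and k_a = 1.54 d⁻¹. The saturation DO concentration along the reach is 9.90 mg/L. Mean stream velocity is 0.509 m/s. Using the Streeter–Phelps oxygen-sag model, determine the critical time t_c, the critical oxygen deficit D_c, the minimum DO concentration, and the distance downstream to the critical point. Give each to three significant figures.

t_c ≈ 0.912 d; D_c ≈ 7.09 mg/L; min DO ≈ 2.81 mg/L; x_c ≈ 40.1 km

t_c = [1/(k_a−k_1)] ln[(k_a/k_1)(1 − D₀(k_a−k_1)/(k_1 L₀))]
= [1/(1.54−0.407)] ln[(1.54/0.407)(1 − 3.59×1.133/(0.407×38.9))]
= (1/1.133) ln[3.784 × 0.7431] = 0.8826 × ln(2.812) = 0.8826 × 1.034 = 0.9124 d.
L(t_c) = L₀ e^(−k_1 t_c) = 38.9 × 0.6898 = 26.83 mg/L, and at the critical point k_a D_c = k_1 L, so D_c = (0.407/1.54) × 26.83 = 7.092 mg/L.
Minimum DO = C_s − D_c = 9.90 − 7.092 = 2.808 mg/L.
x_c = v t_c = 0.509 m/s × 0.9124 d × 86400 s/d = 40130 m ≈ 40.1 km.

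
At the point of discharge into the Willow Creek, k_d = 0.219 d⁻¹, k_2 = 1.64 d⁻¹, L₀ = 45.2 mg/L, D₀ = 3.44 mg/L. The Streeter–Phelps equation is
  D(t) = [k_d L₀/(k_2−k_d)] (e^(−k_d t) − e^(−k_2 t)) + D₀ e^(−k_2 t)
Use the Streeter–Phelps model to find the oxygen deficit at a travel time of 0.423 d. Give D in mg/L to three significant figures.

k_d L₀/(k_2−k_d) = 0.219×45.2/(1.64−0.219) = 9.899/1.421 = 6.966 mg/L.
e^(−k_d t) = e^(−0.219×0.4230) = 0.9115; e^(−k_2 t) = e^(−1.64×0.4230) = 0.4997.
D = 6.966 × (0.9115 − 0.4997) + 3.44 × 0.4997 = 2.869 + 1.719 = 4.588 mg/L.

D ≈ 4.59 mg/L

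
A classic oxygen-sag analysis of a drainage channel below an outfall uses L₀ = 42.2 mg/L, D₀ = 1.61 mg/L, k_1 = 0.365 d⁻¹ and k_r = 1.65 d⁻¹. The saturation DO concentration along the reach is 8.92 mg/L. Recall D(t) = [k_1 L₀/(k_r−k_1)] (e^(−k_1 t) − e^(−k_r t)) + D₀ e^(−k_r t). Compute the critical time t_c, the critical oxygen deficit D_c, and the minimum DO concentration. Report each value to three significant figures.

t_c ≈ 1.06 d; D_c ≈ 6.34 mg/L; min DO ≈ 2.58 mg/L

t_c = [1/(k_r−k_1)] ln[(k_r/k_1)(1 − D₀(k_r−k_1)/(k_1 L₀))]
= [1/(1.65−0.365)] ln[(1.65/0.365)(1 − 1.61×1.285/(0.365×42.2))]
= (1/1.285) ln[4.521 × 0.8657] = 0.7782 × ln(3.913) = 0.7782 × 1.364 = 1.062 d.
L(t_c) = L₀ e^(−k_1 t_c) = 42.2 × 0.6787 = 28.64 mg/L, and at the critical point k_r D_c = k_1 L, so D_c = (0.365/1.65) × 28.64 = 6.336 mg/L.
Minimum DO = C_s − D_c = 8.92 − 6.336 = 2.584 mg/L.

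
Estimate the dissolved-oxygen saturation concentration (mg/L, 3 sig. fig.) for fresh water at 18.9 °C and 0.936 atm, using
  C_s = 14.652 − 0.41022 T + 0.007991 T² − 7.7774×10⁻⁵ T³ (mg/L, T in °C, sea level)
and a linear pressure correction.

At sea level: C_s = 14.652 − 0.41022×18.9 + 0.007991×18.9² − 7.7774×10⁻⁵×18.9³ = 9.228 mg/L.
Pressure correction: C_s' = 9.228 × 0.936 = 8.638 mg/L.

C_s ≈ 8.64 mg/L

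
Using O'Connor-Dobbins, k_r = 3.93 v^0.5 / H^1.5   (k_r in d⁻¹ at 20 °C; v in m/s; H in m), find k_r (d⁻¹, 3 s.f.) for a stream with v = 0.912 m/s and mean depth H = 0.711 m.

k_r ≈ 6.26 d⁻¹

k_r = 3.93 × 0.912^0.5 / 0.711^1.5 = 3.93 × 0.9550 / 0.5995 = 6.260 d⁻¹.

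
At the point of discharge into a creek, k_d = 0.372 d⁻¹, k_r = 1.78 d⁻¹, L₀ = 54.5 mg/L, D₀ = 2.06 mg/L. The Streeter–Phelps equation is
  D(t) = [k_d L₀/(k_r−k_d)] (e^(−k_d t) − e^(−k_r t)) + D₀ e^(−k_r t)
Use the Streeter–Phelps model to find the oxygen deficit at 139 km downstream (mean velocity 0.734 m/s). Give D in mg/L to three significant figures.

D ≈ 6.12 mg/L

Travel time t = x/v = 139 km / (0.734 m/s) = 139000 m / 0.734 m/s = 189400 s = 2.192 d.
k_d L₀/(k_r−k_d) = 0.372×54.5/(1.78−0.372) = 20.27/1.408 = 14.40 mg/L.
e^(−k_d t) = e^(−0.372×2.192) = 0.4425; e^(−k_r t) = e^(−1.78×2.192) = 0.02021.
D = 14.40 × (0.4425 − 0.02021) + 2.06 × 0.02021 = 6.080 + 0.04164 = 6.122 mg/L.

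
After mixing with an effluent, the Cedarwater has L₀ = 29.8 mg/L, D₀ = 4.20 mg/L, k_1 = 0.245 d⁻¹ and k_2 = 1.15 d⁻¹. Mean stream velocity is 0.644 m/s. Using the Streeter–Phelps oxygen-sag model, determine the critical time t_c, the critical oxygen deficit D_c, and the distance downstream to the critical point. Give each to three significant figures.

t_c = [1/(k_2−k_1)] ln[(k_2/k_1)(1 − D₀(k_2−k_1)/(k_1 L₀))]
= [1/(1.15−0.245)] ln[(1.15/0.245)(1 − 4.20×0.9050/(0.245×29.8))]
= (1/0.9050) ln[4.694 × 0.4794] = 1.105 × ln(2.250) = 1.105 × 0.8110 = 0.8961 d.
D_c = (k_1/k_2) L₀ e^(−k_1 t_c) = (0.245/1.15) × 29.8 × e^(−0.245×0.8961) = 0.2130 × 29.8 × 0.8029 = 5.097 mg/L.
x_c = v t_c = 0.644 m/s × 0.8961 d × 86400 s/d = 49860 m ≈ 49.9 km.

t_c ≈ 0.896 d; D_c ≈ 5.10 mg/L; x_c ≈ 49.9 km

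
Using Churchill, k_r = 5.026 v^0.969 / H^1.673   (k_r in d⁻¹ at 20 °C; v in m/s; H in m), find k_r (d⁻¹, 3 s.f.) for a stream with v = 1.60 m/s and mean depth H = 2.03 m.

k_r ≈ 2.42 d⁻¹

k_r = 5.026 × 1.60^0.969 / 2.03^1.673 = 5.026 × 1.577 / 3.269 = 2.424 d⁻¹.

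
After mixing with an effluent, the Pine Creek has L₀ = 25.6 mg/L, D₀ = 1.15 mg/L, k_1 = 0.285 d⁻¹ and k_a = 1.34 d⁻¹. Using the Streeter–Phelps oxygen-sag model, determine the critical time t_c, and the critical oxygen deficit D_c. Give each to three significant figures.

With k_a/k_1 = 4.702 and 1 − D₀(k_a−k_1)/(k_1 L₀) = 0.8337,
t_c = ln(4.702 × 0.8337) / (1.34 − 0.285) = ln(3.920) / 1.055 = 1.366/1.055 = 1.295 d.
L(t_c) = L₀ e^(−k_1 t_c) = 25.6 × 0.6914 = 17.70 mg/L, and at the critical point k_a D_c = k_1 L, so D_c = (0.285/1.34) × 17.70 = 3.765 mg/L.

t_c ≈ 1.29 d; D_c ≈ 3.76 mg/L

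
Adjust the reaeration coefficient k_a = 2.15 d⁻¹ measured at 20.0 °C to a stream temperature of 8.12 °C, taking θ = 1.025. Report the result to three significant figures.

k_a(T₂) = k_a(T₁) · θ^(T₂−T₁) = 2.15 × 1.025^(8.12−20.0)
= 2.15 × 1.025^-11.9 = 2.15 × 0.7458 = 1.603 d⁻¹.

k_a ≈ 1.60 d⁻¹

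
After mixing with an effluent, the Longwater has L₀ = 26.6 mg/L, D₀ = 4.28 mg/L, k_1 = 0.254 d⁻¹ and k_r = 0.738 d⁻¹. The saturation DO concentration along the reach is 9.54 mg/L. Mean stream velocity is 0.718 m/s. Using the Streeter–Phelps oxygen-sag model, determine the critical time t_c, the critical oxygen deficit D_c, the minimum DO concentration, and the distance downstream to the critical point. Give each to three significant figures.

At the critical point dD/dt = 0, so k_1 L₀ e^(−k_1 t) = k_r D. Substituting D(t) from the Streeter–Phelps equation and solving for t gives
t_c = ln[(k_r/k_1)(1 − D₀(k_r−k_1)/(k_1 L₀))] / (k_r−k_1).
Here k_r−k_1 = 0.4840 d⁻¹ and 1 − D₀(k_r−k_1)/(k_1 L₀) = 1 − 4.28×0.4840/(0.254×26.6) = 0.6934, so
t_c = ln(2.906 × 0.6934) / 0.4840 = 0.7005 / 0.4840 = 1.447 d.
D_c = (k_1/k_r) L₀ e^(−k_1 t_c) = (0.254/0.738) × 26.6 × e^(−0.254×1.447) = 0.3442 × 26.6 × 0.6924 = 6.339 mg/L.
Minimum DO = C_s − D_c = 9.54 − 6.339 = 3.201 mg/L.
x_c = v t_c = 0.718 m/s × 1.447 d × 86400 s/d = 89780 m ≈ 89.8 km.

t_c ≈ 1.45 d; D_c ≈ 6.34 mg/L; min DO ≈ 3.20 mg/L; x_c ≈ 89.8 km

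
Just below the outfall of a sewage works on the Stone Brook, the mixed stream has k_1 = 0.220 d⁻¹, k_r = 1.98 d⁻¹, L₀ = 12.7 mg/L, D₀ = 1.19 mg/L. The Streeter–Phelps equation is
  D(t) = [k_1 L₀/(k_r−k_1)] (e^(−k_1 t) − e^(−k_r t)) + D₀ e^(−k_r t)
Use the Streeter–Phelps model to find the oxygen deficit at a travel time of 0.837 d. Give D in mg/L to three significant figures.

D ≈ 1.24 mg/L

k_1 L₀/(k_r−k_1) = 0.220×12.7/(1.98−0.220) = 2.794/1.760 = 1.587 mg/L.
e^(−k_1 t) = e^(−0.220×0.8370) = 0.8318; e^(−k_r t) = e^(−1.98×0.8370) = 0.1907.
D = 1.587 × (0.8318 − 0.1907) + 1.19 × 0.1907 = 1.018 + 0.2269 = 1.245 mg/L.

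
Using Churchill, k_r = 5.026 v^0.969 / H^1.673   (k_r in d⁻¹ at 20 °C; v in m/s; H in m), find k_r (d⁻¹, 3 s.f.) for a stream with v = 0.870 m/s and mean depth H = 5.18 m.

k_r = 5.026 × 0.870^0.969 / 5.18^1.673 = 5.026 × 0.8738 / 15.67 = 0.2802 d⁻¹.

k_r ≈ 0.280 d⁻¹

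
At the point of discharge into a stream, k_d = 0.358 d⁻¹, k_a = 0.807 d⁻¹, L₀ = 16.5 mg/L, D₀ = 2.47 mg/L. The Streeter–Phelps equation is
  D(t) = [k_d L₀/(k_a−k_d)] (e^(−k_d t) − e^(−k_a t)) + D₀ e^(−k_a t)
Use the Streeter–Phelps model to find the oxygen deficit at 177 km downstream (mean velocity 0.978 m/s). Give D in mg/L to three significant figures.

Travel time t = x/v = 177 km / (0.978 m/s) = 177000 m / 0.978 m/s = 181000 s = 2.095 d.
k_d L₀/(k_a−k_d) = 0.358×16.5/(0.807−0.358) = 5.907/0.4490 = 13.16 mg/L.
e^(−k_d t) = e^(−0.358×2.095) = 0.4724; e^(−k_a t) = e^(−0.807×2.095) = 0.1844.
D = 13.16 × (0.4724 − 0.1844) + 2.47 × 0.1844 = 3.789 + 0.4556 = 4.244 mg/L.

D ≈ 4.24 mg/L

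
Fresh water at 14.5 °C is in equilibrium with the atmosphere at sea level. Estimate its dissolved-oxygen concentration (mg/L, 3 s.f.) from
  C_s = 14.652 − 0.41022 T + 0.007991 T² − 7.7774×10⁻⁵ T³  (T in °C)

C_s ≈ 10.1 mg/L

C_s = 14.652 − 0.41022×14.5 + 0.007991×14.5² − 7.7774×10⁻⁵×14.5³ = 10.15 mg/L.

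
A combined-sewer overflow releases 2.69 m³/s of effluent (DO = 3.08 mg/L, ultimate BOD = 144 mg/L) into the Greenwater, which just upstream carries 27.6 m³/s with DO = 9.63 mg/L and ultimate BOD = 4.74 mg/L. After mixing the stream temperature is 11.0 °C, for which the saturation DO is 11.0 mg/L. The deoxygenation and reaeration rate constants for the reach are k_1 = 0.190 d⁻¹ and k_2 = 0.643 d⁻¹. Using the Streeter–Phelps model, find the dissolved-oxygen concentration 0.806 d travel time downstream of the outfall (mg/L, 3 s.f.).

Mixed DO = (27.6×9.63 + 2.69×3.08)/(27.6+2.69) = 274.1/30.29 = 9.048 mg/L.
Mixed L₀ = (27.6×4.74 + 2.69×144)/(30.29) = 518.2/30.29 = 17.11 mg/L.
Initial deficit D₀ = C_s − DO₀ = 11.0 − 9.048 = 1.952 mg/L.
D(0.806) = [0.190×17.11/(0.643−0.190)](e^(−0.190×0.806) − e^(−0.643×0.806)) + 1.952 e^(−0.643×0.806)
= 7.175 × (0.8580 − 0.5956) + 1.952 × 0.5956 = 3.046 mg/L.
DO = 11.0 − 3.046 = 7.954 mg/L.

DO ≈ 7.95 mg/L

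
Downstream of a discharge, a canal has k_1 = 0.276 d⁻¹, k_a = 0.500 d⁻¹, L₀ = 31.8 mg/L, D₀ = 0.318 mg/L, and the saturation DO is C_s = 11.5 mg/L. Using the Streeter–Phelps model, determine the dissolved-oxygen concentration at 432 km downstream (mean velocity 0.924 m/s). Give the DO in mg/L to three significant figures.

Travel time t = x/v = 432 km / (0.924 m/s) = 432000 m / 0.924 m/s = 467500 s = 5.411 d.
k_1 L₀/(k_a−k_1) = 0.276×31.8/(0.500−0.276) = 8.777/0.2240 = 39.18 mg/L.
e^(−k_1 t) = e^(−0.276×5.411) = 0.2246; e^(−k_a t) = e^(−0.500×5.411) = 0.06683.
D = 39.18 × (0.2246 − 0.06683) + 0.318 × 0.06683 = 6.181 + 0.02125 = 6.202 mg/L.
DO = C_s − D = 11.5 − 6.202 = 5.298 mg/L.

DO ≈ 5.30 mg/L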